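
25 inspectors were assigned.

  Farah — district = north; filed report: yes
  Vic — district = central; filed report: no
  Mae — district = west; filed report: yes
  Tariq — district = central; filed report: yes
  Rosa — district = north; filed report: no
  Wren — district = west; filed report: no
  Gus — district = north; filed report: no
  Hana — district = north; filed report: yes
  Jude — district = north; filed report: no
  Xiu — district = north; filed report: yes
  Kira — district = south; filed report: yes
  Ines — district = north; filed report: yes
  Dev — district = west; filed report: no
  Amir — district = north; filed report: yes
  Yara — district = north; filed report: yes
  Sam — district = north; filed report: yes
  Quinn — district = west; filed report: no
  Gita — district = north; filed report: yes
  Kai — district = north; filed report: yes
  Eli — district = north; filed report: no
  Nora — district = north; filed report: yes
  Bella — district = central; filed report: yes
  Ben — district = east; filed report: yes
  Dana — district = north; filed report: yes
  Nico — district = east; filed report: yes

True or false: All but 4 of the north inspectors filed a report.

Truth condition: |A ∖ B| = 4.
|A| = 15, |A ∩ B| = 11, |A ∖ B| = 4.
|A ∖ B| = 4, so the statement is true.

True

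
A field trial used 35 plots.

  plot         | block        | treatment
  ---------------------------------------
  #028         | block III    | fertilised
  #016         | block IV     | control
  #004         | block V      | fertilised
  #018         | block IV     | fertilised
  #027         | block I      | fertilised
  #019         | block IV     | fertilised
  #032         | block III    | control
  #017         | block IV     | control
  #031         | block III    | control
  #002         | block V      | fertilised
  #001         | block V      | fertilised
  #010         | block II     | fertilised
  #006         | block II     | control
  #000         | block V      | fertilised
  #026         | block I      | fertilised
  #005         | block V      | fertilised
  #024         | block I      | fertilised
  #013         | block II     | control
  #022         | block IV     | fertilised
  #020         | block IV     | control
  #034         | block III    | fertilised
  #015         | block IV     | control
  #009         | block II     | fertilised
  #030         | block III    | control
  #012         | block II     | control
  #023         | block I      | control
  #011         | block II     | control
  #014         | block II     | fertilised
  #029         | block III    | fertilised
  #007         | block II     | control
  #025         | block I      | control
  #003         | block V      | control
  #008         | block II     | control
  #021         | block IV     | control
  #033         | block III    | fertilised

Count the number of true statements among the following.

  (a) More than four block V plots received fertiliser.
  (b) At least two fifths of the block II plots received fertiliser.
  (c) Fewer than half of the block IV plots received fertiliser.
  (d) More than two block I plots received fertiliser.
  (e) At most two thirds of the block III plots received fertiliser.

4

(a) block V: |A| = 6, |A ∩ B| = 5; needs |A ∩ B| > 4 — true.
(b) block II: |A| = 9, |A ∩ B| = 3; needs |A ∩ B| / |A| ≥ 2/5 — false.
(c) block IV: |A| = 8, |A ∩ B| = 3; needs |A ∩ B| < |A ∖ B| — true.
(d) block I: |A| = 5, |A ∩ B| = 3; needs |A ∩ B| > 2 — true.
(e) block III: |A| = 7, |A ∩ B| = 4; needs |A ∩ B| / |A| ≤ 2/3 — true.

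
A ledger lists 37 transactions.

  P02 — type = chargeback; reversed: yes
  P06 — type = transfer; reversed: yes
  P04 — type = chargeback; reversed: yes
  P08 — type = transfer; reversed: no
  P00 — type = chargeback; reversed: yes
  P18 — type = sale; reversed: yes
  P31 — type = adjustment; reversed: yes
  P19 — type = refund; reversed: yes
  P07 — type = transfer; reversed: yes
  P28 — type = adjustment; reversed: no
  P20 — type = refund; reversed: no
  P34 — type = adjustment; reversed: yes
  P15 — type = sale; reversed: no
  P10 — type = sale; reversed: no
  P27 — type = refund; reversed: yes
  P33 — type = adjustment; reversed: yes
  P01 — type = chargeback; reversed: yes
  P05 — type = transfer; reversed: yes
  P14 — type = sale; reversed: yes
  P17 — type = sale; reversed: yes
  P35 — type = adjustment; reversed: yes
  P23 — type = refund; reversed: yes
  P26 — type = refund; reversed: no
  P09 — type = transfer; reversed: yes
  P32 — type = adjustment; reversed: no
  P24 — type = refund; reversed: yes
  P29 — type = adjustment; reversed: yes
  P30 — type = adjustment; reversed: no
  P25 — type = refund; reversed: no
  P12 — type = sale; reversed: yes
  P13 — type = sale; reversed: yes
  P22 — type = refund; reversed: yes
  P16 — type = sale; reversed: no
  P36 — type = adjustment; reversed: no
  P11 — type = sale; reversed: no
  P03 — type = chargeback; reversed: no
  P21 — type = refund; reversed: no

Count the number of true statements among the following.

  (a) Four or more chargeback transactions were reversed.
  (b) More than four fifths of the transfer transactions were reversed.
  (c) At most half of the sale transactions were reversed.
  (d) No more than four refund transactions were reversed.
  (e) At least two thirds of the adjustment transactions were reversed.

1

(a) chargeback: |A| = 5, |A ∩ B| = 4; needs |A ∩ B| ≥ 4 — true.
(b) transfer: |A| = 5, |A ∩ B| = 4; needs |A ∩ B| / |A| > 4/5 — false.
(c) sale: |A| = 9, |A ∩ B| = 5; needs |A ∩ B| ≤ |A ∖ B| — false.
(d) refund: |A| = 9, |A ∩ B| = 5; needs |A ∩ B| ≤ 4 — false.
(e) adjustment: |A| = 9, |A ∩ B| = 5; needs |A ∩ B| / |A| ≥ 2/3 — false.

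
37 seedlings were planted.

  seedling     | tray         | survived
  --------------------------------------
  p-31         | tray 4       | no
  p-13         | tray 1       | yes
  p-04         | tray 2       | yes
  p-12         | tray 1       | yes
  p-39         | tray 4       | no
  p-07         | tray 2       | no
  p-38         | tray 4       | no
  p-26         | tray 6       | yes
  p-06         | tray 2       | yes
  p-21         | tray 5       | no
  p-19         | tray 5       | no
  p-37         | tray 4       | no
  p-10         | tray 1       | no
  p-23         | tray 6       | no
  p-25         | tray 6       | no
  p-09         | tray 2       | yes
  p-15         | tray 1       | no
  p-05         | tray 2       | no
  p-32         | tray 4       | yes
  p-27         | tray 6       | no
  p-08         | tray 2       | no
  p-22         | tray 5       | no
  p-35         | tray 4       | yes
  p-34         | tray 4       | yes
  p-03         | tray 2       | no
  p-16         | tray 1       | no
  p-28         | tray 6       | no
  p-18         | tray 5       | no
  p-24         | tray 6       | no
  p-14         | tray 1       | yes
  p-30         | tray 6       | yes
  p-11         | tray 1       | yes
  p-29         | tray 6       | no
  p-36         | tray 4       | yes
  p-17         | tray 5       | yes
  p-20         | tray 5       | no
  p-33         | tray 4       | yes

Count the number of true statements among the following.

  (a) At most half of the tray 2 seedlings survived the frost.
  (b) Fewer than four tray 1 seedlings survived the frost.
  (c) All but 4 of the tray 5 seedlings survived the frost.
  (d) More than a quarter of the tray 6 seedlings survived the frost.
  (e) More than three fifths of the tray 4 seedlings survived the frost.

1

(a) tray 2: |A| = 7, |A ∩ B| = 3; needs |A ∩ B| ≤ |A ∖ B| — true.
(b) tray 1: |A| = 7, |A ∩ B| = 4; needs |A ∩ B| < 4 — false.
(c) tray 5: |A| = 6, |A ∩ B| = 1; needs |A ∖ B| = 4 — false.
(d) tray 6: |A| = 8, |A ∩ B| = 2; needs |A ∩ B| / |A| > 1/4 — false.
(e) tray 4: |A| = 9, |A ∩ B| = 5; needs |A ∩ B| / |A| > 3/5 — false.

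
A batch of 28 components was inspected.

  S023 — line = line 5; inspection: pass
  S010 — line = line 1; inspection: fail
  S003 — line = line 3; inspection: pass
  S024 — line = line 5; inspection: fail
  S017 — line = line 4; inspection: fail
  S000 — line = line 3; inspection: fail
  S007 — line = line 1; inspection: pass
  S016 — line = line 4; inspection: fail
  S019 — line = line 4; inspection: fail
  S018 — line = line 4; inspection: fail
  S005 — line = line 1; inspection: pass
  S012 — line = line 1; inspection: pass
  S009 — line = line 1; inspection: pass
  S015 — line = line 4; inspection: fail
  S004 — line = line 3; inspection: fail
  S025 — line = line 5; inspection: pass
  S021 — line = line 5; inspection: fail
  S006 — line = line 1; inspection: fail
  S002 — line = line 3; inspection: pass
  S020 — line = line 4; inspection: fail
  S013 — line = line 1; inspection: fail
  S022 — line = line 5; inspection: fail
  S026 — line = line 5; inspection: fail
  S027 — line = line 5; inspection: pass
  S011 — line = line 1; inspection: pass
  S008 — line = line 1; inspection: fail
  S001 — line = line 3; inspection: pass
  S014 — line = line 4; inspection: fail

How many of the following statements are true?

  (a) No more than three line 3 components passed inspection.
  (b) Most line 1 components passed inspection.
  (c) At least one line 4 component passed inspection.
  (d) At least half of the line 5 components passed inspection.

(a) line 3: |A| = 5, |A ∩ B| = 3; needs |A ∩ B| ≤ 3 — true.
(b) line 1: |A| = 9, |A ∩ B| = 5; needs |A ∩ B| > |A ∖ B| — true.
(c) line 4: |A| = 7, |A ∩ B| = 0; needs A ∩ B ≠ ∅ (|A ∩ B| ≥ 1) — false.
(d) line 5: |A| = 7, |A ∩ B| = 3; needs |A ∩ B| ≥ |A ∖ B| — false.

2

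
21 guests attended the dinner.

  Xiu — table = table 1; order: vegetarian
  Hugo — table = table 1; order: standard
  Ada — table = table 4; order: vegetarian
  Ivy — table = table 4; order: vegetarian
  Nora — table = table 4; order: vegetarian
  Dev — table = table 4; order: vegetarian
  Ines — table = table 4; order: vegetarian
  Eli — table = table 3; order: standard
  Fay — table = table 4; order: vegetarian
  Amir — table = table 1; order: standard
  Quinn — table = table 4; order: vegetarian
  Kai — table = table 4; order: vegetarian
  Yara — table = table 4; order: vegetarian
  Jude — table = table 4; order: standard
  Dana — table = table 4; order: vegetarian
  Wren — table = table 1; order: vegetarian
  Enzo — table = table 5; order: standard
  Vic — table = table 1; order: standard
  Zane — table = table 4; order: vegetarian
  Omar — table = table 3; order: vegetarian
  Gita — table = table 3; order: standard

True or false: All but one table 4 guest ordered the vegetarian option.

True

Truth condition: |A ∖ B| = 1.
A (the restrictor) = {Ada, Ivy, Nora, Dev, Ines, Fay, Quinn, Kai, Yara, Jude, Dana, Zane}, |A| = 12.
A ∖ B = {Jude}, so |A ∖ B| = 1.
|A ∖ B| = 1, so the statement is true.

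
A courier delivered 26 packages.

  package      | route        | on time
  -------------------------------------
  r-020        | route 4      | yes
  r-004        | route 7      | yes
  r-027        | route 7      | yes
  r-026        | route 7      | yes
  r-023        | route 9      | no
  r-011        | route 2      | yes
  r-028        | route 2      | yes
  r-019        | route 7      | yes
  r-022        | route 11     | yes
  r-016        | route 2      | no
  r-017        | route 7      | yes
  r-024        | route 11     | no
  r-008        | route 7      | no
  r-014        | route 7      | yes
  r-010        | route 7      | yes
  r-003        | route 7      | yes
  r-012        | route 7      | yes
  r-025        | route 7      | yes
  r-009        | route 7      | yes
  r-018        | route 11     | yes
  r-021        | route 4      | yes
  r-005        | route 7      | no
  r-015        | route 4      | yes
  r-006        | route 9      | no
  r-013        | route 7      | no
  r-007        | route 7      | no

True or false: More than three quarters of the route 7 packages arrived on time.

Truth condition: |A ∩ B| / |A| > 3/4.
|A| = 15, |A ∩ B| = 11, |A ∖ B| = 4.
|A ∩ B|/|A| = 11/15, so the statement is false.

False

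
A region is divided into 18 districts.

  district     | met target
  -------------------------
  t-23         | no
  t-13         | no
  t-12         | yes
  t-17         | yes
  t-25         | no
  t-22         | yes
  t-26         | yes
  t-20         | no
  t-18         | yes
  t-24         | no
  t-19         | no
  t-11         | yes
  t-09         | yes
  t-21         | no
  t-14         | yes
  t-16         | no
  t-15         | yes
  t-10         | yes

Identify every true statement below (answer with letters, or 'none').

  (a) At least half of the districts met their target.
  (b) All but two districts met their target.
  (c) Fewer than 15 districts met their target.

|A| = 18, |A ∩ B| = 10, |A ∖ B| = 8.
(a) |A ∩ B| ≥ |A ∖ B|: holds.
(b) |A ∖ B| = 2: fails.
(c) |A ∩ B| < 15: holds.

(a), (c)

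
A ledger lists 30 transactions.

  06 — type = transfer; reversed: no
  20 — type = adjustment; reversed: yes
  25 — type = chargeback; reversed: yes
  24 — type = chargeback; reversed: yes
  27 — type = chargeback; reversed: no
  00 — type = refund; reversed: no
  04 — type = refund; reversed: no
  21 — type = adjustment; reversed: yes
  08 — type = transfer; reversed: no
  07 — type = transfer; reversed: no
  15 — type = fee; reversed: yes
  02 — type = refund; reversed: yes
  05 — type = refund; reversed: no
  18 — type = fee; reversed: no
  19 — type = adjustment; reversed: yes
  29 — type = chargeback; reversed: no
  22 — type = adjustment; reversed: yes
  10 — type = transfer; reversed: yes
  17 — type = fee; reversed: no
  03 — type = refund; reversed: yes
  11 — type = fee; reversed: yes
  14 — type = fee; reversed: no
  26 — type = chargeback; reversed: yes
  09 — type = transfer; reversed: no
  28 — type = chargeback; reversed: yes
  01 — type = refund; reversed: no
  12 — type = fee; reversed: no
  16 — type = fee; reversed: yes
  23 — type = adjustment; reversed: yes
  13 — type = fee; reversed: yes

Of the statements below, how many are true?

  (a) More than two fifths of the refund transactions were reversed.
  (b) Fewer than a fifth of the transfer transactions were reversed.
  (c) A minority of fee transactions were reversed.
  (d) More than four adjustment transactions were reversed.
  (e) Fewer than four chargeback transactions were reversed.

1

(a) refund: |A| = 6, |A ∩ B| = 2; needs |A ∩ B| / |A| > 2/5 — false.
(b) transfer: |A| = 5, |A ∩ B| = 1; needs |A ∩ B| / |A| < 1/5 — false.
(c) fee: |A| = 8, |A ∩ B| = 4; needs |A ∩ B| < |A ∖ B| — false.
(d) adjustment: |A| = 5, |A ∩ B| = 5; needs |A ∩ B| > 4 — true.
(e) chargeback: |A| = 6, |A ∩ B| = 4; needs |A ∩ B| < 4 — false.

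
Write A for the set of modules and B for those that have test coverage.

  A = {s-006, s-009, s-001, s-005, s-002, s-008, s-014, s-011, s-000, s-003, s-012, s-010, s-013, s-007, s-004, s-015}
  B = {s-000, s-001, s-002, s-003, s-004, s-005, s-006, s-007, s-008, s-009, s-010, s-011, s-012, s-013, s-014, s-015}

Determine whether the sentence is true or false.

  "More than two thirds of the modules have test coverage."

Truth condition: |A ∩ B| / |A| > 2/3.
|A| = 16, |A ∩ B| = 16, |A ∖ B| = 0.
|A ∩ B|/|A| = 16/16, so the statement is true.

True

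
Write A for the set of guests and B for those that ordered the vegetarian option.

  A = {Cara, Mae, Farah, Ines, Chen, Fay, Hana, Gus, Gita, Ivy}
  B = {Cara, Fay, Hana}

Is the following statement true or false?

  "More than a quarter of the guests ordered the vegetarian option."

True

'More than a quarter of the guests ordered the vegetarian option' holds iff |A ∩ B| / |A| > 1/4.
A (the restrictor) = {Cara, Mae, Farah, Ines, Chen, Fay, Hana, Gus, Gita, Ivy}, |A| = 10.
A ∩ B = {Cara, Fay, Hana}, so |A ∩ B| = 3.
A ∖ B = {Mae, Farah, Ines, Chen, Gus, Gita, Ivy}, so |A ∖ B| = 7.
|A ∩ B|/|A| = 3/10, so the statement is true.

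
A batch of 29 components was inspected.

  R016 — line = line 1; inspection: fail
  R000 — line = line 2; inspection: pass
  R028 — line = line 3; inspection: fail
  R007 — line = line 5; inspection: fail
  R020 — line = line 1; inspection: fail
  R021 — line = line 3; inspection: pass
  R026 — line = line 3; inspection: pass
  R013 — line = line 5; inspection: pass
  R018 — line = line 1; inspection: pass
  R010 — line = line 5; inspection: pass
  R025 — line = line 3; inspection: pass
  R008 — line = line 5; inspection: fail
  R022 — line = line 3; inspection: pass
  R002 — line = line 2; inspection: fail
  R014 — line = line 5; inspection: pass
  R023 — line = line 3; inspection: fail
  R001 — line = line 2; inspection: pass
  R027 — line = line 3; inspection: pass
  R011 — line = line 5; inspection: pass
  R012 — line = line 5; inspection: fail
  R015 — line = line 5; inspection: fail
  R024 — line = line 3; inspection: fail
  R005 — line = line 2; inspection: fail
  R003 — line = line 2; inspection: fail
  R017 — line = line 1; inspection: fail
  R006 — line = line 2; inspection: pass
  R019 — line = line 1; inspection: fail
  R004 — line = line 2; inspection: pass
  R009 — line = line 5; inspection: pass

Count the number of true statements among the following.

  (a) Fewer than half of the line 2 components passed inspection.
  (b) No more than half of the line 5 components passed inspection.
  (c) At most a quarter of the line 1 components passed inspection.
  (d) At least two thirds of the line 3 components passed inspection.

(a) line 2: |A| = 7, |A ∩ B| = 4; needs |A ∩ B| < |A ∖ B| — false.
(b) line 5: |A| = 9, |A ∩ B| = 5; needs |A ∩ B| ≤ |A ∖ B| — false.
(c) line 1: |A| = 5, |A ∩ B| = 1; needs |A ∩ B| / |A| ≤ 1/4 — true.
(d) line 3: |A| = 8, |A ∩ B| = 5; needs |A ∩ B| / |A| ≥ 2/3 — false.

1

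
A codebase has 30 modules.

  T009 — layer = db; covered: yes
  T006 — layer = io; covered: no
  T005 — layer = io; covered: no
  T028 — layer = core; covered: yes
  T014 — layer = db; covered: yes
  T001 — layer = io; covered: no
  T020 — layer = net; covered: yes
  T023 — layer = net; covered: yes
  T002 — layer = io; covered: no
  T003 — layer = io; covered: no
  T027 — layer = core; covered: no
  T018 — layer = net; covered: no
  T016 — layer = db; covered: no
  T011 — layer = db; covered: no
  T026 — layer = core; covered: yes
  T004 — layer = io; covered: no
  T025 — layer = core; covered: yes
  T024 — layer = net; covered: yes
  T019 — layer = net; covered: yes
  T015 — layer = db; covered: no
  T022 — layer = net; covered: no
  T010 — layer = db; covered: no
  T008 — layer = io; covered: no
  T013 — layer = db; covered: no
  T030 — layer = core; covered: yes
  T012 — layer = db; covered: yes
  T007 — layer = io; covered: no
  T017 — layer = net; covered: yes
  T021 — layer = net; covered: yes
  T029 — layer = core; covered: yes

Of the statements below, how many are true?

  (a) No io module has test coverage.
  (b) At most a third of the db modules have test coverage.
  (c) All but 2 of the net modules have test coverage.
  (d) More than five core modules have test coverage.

(a) io: |A| = 8, |A ∩ B| = 0; needs A ∩ B = ∅ (|A ∩ B| = 0) — true.
(b) db: |A| = 8, |A ∩ B| = 3; needs |A ∩ B| / |A| ≤ 1/3 — false.
(c) net: |A| = 8, |A ∩ B| = 6; needs |A ∖ B| = 2 — true.
(d) core: |A| = 6, |A ∩ B| = 5; needs |A ∩ B| > 5 — false.

2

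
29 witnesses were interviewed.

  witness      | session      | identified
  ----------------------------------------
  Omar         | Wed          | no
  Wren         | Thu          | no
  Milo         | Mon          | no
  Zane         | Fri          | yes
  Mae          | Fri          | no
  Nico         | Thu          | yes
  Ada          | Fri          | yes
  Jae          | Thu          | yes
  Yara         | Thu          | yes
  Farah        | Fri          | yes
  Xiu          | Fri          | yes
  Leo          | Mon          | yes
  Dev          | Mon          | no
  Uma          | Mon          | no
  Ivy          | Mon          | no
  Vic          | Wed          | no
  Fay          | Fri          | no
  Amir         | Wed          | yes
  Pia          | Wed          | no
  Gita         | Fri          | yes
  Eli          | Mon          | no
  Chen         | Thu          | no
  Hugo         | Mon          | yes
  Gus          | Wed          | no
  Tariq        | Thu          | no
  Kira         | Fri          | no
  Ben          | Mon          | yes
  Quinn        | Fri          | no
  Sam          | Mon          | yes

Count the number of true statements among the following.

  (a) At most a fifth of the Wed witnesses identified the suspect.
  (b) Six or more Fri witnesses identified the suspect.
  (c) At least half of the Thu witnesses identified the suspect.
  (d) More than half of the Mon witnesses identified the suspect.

(a) Wed: |A| = 5, |A ∩ B| = 1; needs |A ∩ B| / |A| ≤ 1/5 — true.
(b) Fri: |A| = 9, |A ∩ B| = 5; needs |A ∩ B| ≥ 6 — false.
(c) Thu: |A| = 6, |A ∩ B| = 3; needs |A ∩ B| ≥ |A ∖ B| — true.
(d) Mon: |A| = 9, |A ∩ B| = 4; needs |A ∩ B| > |A ∖ B| — false.

2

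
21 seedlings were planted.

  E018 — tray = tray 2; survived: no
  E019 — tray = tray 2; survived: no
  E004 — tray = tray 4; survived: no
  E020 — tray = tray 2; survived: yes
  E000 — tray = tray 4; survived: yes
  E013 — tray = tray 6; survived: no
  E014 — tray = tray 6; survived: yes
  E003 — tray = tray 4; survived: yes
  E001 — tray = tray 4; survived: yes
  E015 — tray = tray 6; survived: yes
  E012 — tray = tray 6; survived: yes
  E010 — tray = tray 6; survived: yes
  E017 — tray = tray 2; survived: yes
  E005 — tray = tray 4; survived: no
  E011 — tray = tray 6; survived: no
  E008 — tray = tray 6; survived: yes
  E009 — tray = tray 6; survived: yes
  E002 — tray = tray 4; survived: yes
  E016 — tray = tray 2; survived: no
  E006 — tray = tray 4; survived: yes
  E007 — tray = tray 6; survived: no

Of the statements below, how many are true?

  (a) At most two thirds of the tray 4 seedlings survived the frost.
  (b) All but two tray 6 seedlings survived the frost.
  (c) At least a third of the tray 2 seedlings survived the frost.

1

(a) tray 4: |A| = 7, |A ∩ B| = 5; needs |A ∩ B| / |A| ≤ 2/3 — false.
(b) tray 6: |A| = 9, |A ∩ B| = 6; needs |A ∖ B| = 2 — false.
(c) tray 2: |A| = 5, |A ∩ B| = 2; needs |A ∩ B| / |A| ≥ 1/3 — true.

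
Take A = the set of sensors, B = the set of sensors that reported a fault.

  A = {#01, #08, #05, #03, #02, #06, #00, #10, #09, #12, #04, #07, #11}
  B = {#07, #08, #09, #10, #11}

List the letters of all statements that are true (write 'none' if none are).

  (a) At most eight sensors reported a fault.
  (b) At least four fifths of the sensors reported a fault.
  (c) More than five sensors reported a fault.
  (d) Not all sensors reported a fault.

|A| = 13, |A ∩ B| = 5, |A ∖ B| = 8.
(a) |A ∩ B| ≤ 8: holds.
(b) |A ∩ B| / |A| ≥ 4/5: fails.
(c) |A ∩ B| > 5: fails.
(d) A ⊄ B (|A ∖ B| ≥ 1): holds.

(a), (d)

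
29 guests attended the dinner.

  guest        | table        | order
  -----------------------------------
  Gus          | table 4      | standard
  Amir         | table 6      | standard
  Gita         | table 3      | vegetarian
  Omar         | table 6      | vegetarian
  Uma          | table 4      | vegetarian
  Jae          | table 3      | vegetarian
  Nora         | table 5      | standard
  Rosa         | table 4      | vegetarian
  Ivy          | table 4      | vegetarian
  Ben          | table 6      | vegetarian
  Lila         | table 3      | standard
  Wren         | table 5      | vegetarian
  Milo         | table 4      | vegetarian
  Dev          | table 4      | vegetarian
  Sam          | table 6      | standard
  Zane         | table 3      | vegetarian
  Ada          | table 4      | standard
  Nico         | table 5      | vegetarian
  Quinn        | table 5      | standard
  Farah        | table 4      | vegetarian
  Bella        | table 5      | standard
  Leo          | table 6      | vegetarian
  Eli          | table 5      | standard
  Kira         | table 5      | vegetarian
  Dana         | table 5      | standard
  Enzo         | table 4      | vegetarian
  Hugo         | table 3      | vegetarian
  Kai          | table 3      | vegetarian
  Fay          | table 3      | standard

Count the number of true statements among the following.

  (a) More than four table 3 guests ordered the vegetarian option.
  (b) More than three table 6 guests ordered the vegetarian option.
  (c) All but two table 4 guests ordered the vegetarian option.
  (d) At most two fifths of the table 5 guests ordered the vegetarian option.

3

(a) table 3: |A| = 7, |A ∩ B| = 5; needs |A ∩ B| > 4 — true.
(b) table 6: |A| = 5, |A ∩ B| = 3; needs |A ∩ B| > 3 — false.
(c) table 4: |A| = 9, |A ∩ B| = 7; needs |A ∖ B| = 2 — true.
(d) table 5: |A| = 8, |A ∩ B| = 3; needs |A ∩ B| / |A| ≤ 2/5 — true.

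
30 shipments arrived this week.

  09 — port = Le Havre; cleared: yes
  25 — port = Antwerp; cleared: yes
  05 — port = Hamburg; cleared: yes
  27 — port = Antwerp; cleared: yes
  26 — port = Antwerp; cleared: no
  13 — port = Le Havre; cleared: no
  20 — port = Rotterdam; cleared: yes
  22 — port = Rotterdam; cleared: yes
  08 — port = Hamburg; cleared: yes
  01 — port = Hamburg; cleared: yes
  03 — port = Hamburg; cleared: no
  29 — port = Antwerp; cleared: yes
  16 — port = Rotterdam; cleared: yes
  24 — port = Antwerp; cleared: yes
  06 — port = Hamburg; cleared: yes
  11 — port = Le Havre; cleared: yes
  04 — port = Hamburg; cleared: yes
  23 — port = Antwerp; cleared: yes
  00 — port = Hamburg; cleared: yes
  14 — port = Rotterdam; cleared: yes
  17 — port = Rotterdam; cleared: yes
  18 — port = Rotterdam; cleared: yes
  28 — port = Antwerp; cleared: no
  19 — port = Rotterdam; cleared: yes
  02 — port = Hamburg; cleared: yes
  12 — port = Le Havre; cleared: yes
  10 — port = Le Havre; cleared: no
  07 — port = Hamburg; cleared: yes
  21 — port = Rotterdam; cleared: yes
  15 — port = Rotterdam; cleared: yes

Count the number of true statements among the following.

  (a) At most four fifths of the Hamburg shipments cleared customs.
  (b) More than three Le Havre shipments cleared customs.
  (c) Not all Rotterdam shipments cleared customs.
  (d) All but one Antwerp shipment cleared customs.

0

(a) Hamburg: |A| = 9, |A ∩ B| = 8; needs |A ∩ B| / |A| ≤ 4/5 — false.
(b) Le Havre: |A| = 5, |A ∩ B| = 3; needs |A ∩ B| > 3 — false.
(c) Rotterdam: |A| = 9, |A ∩ B| = 9; needs A ⊄ B (|A ∖ B| ≥ 1) — false.
(d) Antwerp: |A| = 7, |A ∩ B| = 5; needs |A ∖ B| = 1 — false.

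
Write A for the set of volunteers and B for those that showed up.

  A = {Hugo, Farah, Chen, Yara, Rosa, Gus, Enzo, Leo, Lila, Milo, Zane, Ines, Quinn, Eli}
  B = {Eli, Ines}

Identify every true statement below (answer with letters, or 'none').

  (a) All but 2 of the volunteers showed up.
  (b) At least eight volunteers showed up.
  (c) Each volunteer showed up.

none

|A| = 14, |A ∩ B| = 2, |A ∖ B| = 12.
(a) |A ∖ B| = 2: fails.
(b) |A ∩ B| ≥ 8: fails.
(c) A ⊆ B, i.e. every element of A is in B (|A ∖ B| = 0): fails.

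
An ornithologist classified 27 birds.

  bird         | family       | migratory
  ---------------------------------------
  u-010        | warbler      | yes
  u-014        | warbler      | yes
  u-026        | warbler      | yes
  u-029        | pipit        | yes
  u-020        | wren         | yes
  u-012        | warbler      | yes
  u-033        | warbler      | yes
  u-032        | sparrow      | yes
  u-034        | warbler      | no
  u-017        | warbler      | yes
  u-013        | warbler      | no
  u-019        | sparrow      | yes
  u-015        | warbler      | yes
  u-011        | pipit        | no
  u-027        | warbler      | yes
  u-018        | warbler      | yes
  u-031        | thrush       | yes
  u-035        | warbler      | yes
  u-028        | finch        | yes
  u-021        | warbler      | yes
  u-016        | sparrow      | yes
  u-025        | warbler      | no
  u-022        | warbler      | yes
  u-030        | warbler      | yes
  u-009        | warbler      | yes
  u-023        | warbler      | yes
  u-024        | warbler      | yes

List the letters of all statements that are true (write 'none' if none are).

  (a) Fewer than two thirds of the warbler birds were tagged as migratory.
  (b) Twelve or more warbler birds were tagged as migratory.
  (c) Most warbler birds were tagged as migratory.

|A| = 19, |A ∩ B| = 16, |A ∖ B| = 3.
(a) |A ∩ B| / |A| < 2/3: fails.
(b) |A ∩ B| ≥ 12: holds.
(c) |A ∩ B| > |A ∖ B|: holds.

(b), (c)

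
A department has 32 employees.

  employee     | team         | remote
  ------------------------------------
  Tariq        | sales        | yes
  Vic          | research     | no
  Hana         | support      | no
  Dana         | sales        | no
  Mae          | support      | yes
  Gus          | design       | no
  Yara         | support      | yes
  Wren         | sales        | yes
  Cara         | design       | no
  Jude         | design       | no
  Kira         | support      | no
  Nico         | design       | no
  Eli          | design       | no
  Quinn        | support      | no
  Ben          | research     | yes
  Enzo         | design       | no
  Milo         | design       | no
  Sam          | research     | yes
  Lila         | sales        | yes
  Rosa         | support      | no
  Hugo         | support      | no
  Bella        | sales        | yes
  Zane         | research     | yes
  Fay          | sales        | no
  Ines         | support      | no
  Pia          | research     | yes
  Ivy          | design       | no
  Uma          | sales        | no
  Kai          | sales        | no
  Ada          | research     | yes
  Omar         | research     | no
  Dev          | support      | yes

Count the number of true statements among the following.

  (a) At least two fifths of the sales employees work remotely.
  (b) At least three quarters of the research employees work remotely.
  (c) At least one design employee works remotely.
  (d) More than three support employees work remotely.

(a) sales: |A| = 8, |A ∩ B| = 4; needs |A ∩ B| / |A| ≥ 2/5 — true.
(b) research: |A| = 7, |A ∩ B| = 5; needs |A ∩ B| / |A| ≥ 3/4 — false.
(c) design: |A| = 8, |A ∩ B| = 0; needs A ∩ B ≠ ∅ (|A ∩ B| ≥ 1) — false.
(d) support: |A| = 9, |A ∩ B| = 3; needs |A ∩ B| > 3 — false.

1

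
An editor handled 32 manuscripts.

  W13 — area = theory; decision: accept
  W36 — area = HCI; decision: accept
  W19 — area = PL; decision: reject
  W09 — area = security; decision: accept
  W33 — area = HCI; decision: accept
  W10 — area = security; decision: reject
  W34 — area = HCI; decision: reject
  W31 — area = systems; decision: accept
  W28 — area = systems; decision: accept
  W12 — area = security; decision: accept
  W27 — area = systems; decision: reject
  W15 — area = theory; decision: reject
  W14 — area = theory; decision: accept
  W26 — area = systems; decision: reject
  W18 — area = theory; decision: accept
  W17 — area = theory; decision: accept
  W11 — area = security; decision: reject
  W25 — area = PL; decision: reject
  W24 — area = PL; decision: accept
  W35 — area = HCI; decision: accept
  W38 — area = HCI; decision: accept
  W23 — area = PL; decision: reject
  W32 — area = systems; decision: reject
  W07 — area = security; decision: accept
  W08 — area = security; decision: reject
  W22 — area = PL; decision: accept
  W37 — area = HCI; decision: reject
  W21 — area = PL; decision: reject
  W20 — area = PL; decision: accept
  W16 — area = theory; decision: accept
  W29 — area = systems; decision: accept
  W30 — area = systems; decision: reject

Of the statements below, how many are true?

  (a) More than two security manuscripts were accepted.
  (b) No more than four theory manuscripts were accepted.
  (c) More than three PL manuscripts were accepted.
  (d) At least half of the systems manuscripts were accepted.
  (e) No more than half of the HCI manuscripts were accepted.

(a) security: |A| = 6, |A ∩ B| = 3; needs |A ∩ B| > 2 — true.
(b) theory: |A| = 6, |A ∩ B| = 5; needs |A ∩ B| ≤ 4 — false.
(c) PL: |A| = 7, |A ∩ B| = 3; needs |A ∩ B| > 3 — false.
(d) systems: |A| = 7, |A ∩ B| = 3; needs |A ∩ B| ≥ |A ∖ B| — false.
(e) HCI: |A| = 6, |A ∩ B| = 4; needs |A ∩ B| ≤ |A ∖ B| — false.

1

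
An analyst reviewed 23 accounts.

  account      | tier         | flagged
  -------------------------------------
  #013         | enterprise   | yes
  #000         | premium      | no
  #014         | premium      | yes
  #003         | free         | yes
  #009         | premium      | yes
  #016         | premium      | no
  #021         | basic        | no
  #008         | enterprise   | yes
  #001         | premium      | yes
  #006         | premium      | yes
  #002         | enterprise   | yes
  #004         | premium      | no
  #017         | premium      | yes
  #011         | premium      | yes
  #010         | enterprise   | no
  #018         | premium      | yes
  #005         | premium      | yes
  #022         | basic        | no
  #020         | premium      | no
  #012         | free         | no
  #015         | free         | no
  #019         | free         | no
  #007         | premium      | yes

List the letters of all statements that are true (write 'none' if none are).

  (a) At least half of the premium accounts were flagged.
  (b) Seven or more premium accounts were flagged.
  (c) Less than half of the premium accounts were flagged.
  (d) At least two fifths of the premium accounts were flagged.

(a), (b), (d)

|A| = 13, |A ∩ B| = 9, |A ∖ B| = 4.
(a) |A ∩ B| ≥ |A ∖ B|: holds.
(b) |A ∩ B| ≥ 7: holds.
(c) |A ∩ B| < |A ∖ B|: fails.
(d) |A ∩ B| / |A| ≥ 2/5: holds.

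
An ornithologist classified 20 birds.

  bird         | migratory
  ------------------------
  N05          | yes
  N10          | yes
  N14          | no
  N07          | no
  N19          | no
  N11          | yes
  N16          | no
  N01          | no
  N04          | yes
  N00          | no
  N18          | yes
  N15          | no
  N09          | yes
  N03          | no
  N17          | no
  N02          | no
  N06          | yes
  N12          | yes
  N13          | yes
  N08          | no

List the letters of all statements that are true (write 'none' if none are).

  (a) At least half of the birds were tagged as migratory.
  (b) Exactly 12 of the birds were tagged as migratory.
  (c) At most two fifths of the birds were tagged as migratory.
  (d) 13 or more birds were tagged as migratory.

|A| = 20, |A ∩ B| = 9, |A ∖ B| = 11.
(a) |A ∩ B| ≥ |A ∖ B|: fails.
(b) |A ∩ B| = 12: fails.
(c) |A ∩ B| / |A| ≤ 2/5: fails.
(d) |A ∩ B| ≥ 13: fails.

none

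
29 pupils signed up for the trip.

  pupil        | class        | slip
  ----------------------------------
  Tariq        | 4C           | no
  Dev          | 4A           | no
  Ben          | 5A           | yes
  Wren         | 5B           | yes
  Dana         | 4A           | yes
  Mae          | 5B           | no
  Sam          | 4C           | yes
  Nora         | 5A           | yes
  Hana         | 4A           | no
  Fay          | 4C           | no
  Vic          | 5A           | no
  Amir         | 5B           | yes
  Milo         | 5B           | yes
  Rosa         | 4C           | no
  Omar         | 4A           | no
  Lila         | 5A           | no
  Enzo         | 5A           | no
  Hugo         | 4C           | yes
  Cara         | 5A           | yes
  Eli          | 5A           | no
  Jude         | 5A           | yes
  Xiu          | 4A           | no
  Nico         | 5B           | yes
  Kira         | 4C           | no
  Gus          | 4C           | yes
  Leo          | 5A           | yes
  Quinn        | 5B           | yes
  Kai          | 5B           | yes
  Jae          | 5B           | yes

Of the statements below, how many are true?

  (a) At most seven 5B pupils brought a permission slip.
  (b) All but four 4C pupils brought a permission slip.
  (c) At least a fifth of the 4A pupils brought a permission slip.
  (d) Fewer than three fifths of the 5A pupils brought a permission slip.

(a) 5B: |A| = 8, |A ∩ B| = 7; needs |A ∩ B| ≤ 7 — true.
(b) 4C: |A| = 7, |A ∩ B| = 3; needs |A ∖ B| = 4 — true.
(c) 4A: |A| = 5, |A ∩ B| = 1; needs |A ∩ B| / |A| ≥ 1/5 — true.
(d) 5A: |A| = 9, |A ∩ B| = 5; needs |A ∩ B| / |A| < 3/5 — true.

4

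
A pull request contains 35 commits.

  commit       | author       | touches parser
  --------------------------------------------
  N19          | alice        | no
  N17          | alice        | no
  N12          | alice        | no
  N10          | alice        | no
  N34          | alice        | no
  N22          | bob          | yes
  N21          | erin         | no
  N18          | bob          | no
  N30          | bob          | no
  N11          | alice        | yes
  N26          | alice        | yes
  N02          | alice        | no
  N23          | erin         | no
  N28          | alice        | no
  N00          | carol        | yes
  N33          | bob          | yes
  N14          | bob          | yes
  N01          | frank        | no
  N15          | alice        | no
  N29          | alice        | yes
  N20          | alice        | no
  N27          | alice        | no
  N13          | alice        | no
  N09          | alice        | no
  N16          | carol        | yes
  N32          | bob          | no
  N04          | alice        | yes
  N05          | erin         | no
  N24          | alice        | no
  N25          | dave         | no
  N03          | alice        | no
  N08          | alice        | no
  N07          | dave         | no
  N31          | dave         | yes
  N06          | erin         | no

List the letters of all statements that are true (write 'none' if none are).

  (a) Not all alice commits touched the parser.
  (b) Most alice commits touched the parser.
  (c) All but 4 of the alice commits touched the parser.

|A| = 19, |A ∩ B| = 4, |A ∖ B| = 15.
(a) A ⊄ B (|A ∖ B| ≥ 1): holds.
(b) |A ∩ B| > |A ∖ B|: fails.
(c) |A ∖ B| = 4: fails.

(a)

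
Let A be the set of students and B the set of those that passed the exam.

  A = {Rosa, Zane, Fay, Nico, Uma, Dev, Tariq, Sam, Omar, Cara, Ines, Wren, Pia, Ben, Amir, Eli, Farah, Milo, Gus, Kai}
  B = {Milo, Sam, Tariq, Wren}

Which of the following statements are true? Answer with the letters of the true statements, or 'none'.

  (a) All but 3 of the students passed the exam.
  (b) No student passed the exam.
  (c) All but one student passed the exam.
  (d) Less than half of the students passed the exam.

(d)

|A| = 20, |A ∩ B| = 4, |A ∖ B| = 16.
(a) |A ∖ B| = 3: fails.
(b) A ∩ B = ∅ (|A ∩ B| = 0): fails.
(c) |A ∖ B| = 1: fails.
(d) |A ∩ B| < |A ∖ B|: holds.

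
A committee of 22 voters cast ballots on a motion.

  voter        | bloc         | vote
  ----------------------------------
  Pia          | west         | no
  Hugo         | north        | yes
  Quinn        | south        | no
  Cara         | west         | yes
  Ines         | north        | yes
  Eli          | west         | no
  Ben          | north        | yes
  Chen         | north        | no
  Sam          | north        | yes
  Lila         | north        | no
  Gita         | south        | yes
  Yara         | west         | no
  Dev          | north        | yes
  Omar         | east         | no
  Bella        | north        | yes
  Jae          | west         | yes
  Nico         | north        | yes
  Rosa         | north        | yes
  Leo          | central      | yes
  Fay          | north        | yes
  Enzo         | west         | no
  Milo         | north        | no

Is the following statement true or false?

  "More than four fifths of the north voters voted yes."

Truth condition: |A ∩ B| / |A| > 4/5.
A (the restrictor) = {Hugo, Ines, Ben, Chen, Sam, Lila, Dev, Bella, Nico, Rosa, Fay, Milo}, |A| = 12.
A ∩ B = {Hugo, Ines, Ben, Sam, Dev, Bella, Nico, Rosa, Fay}, so |A ∩ B| = 9.
A ∖ B = {Chen, Lila, Milo}, so |A ∖ B| = 3.
|A ∩ B|/|A| = 9/12, so the statement is false.

False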